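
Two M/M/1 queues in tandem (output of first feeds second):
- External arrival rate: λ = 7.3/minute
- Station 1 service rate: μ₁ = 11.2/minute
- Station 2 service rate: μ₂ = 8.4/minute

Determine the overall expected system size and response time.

By Jackson's theorem, each station behaves as independent M/M/1.
Station 1: ρ₁ = 7.3/11.2 = 0.6518, L₁ = ρ₁/(1-ρ₁) = λ/(μ₁-λ) = 7.3/3.90 = 1.8718
Station 2: ρ₂ = 7.3/8.4 = 0.8690, L₂ = ρ₂/(1-ρ₂) = λ/(μ₂-λ) = 7.3/1.10 = 6.6364
Total: L = L₁ + L₂ = 1.8718 + 6.6364 = 8.5082
W = L/λ = 8.5082/7.3 = 1.1655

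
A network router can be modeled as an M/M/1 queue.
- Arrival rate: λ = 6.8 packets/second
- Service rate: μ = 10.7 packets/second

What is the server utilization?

Server utilization: ρ = λ/μ
ρ = 6.8/10.7 = 0.6355
The server is busy 63.55% of the time.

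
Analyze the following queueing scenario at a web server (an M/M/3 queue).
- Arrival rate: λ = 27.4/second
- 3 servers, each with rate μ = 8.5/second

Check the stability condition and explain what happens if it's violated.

Stability requires ρ = λ/(cμ) < 1
ρ = 27.4/(3 × 8.5) = 27.4/25.50 = 1.0745
Since 1.0745 ≥ 1, the system is UNSTABLE.
Need c > λ/μ = 27.4/8.5 = 3.22.
Minimum servers needed: c = 4.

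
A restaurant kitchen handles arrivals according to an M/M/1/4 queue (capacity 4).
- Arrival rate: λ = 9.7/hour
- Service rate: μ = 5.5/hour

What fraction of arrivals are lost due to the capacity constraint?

ρ = λ/μ = 9.7/5.5 = 1.76364
P₀ = (1-ρ)/(1-ρ^(K+1)) = (1-1.76364)/(1-1.76364^5) = -0.7636/-16.0628 = 0.04754
P_K = P₀×ρ^K = 0.04754 × 1.76364^4 = 0.04754 × 9.6748 = 0.4599
Blocking probability = 45.99%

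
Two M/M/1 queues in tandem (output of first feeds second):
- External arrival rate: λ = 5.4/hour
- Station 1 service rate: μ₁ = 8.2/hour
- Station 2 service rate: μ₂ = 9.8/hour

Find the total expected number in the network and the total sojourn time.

By Jackson's theorem, each station behaves as independent M/M/1.
Station 1: ρ₁ = 5.4/8.2 = 0.6585, L₁ = ρ₁/(1-ρ₁) = λ/(μ₁-λ) = 5.4/2.80 = 1.92857
Station 2: ρ₂ = 5.4/9.8 = 0.5510, L₂ = ρ₂/(1-ρ₂) = λ/(μ₂-λ) = 5.4/4.40 = 1.22727
Total: L = L₁ + L₂ = 1.92857 + 1.22727 = 3.1558
W = L/λ = 3.1558/5.4 = 0.5844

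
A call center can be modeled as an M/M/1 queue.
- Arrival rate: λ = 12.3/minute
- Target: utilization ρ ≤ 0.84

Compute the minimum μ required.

ρ = λ/μ, so μ = λ/ρ
μ ≥ 12.3/0.84 = 14.6429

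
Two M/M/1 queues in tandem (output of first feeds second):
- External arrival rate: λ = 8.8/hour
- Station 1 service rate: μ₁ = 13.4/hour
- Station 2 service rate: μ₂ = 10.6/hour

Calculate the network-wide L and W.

By Jackson's theorem, each station behaves as independent M/M/1.
Station 1: ρ₁ = 8.8/13.4 = 0.6567, L₁ = ρ₁/(1-ρ₁) = λ/(μ₁-λ) = 8.8/4.60 = 1.9130
Station 2: ρ₂ = 8.8/10.6 = 0.8302, L₂ = ρ₂/(1-ρ₂) = λ/(μ₂-λ) = 8.8/1.80 = 4.8889
Total: L = L₁ + L₂ = 1.9130 + 4.8889 = 6.8019
W = L/λ = 6.8019/8.8 = 0.7729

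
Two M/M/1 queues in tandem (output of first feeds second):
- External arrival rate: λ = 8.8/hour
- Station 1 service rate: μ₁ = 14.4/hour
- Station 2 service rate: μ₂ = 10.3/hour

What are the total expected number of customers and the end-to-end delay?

By Jackson's theorem, each station behaves as independent M/M/1.
Station 1: ρ₁ = 8.8/14.4 = 0.6111, L₁ = ρ₁/(1-ρ₁) = λ/(μ₁-λ) = 8.8/5.60 = 1.5714
Station 2: ρ₂ = 8.8/10.3 = 0.8544, L₂ = ρ₂/(1-ρ₂) = λ/(μ₂-λ) = 8.8/1.50 = 5.8667
Total: L = L₁ + L₂ = 1.5714 + 5.8667 = 7.4381
W = L/λ = 7.4381/8.8 = 0.8452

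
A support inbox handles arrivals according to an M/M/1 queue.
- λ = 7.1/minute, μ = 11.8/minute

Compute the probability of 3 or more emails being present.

ρ = λ/μ = 7.1/11.8 = 0.6017
P(N ≥ n) = ρⁿ
P(N ≥ 3) = 0.6017^3
P(N ≥ 3) = 0.2178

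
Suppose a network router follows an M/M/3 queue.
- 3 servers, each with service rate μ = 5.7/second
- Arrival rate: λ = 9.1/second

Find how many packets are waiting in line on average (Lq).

Traffic intensity: ρ = λ/(cμ) = 9.1/(3×5.7) = 0.5322
Since ρ = 0.5322 < 1, system is stable.
Offered load a = λ/μ = cρ = 9.1/5.7 = 1.5965
P₀ = [ Σₙ₌₀^2 aⁿ/n! + a^3/(3!(1-ρ)) ]⁻¹
Σ = a^0/0! + a^1/1! + a^2/2! = 1.0000 + 1.5965 + 1.2744 = 3.8709
a^3/(3!(1-ρ)) = 4.0691/(6 × 0.46784) = 1.4496
P₀ = 1/(3.8709 + 1.4496) = 0.1880
Lq = P₀·a^3·ρ / (3!(1-ρ)²) = 0.18795 × 4.0691 × 0.53216 / (6 × 0.21887) = 0.3099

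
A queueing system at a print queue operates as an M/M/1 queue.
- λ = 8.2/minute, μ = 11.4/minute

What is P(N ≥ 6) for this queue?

ρ = λ/μ = 8.2/11.4 = 0.7193
P(N ≥ n) = ρⁿ
P(N ≥ 6) = 0.7193^6
P(N ≥ 6) = 0.1385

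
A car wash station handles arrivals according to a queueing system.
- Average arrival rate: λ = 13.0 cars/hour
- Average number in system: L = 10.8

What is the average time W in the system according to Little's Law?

Little's Law: L = λW, so W = L/λ
W = 10.8/13.0 = 0.8308 hours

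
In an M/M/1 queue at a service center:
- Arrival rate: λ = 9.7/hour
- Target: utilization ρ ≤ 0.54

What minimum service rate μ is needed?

ρ = λ/μ, so μ = λ/ρ
μ ≥ 9.7/0.54 = 17.9630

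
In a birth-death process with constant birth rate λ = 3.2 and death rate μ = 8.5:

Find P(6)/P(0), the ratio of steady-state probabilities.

For constant rates: P(n)/P(0) = (λ/μ)^n
P(6)/P(0) = (3.2/8.5)^6 = 0.37647^6 = 0.002847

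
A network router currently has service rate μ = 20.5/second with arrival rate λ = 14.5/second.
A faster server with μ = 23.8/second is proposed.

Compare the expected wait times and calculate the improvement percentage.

System 1: ρ₁ = 14.5/20.5 = 0.7073, W₁ = 1/(20.5-14.5) = 0.16667
System 2: ρ₂ = 14.5/23.8 = 0.6092, W₂ = 1/(23.8-14.5) = 0.10753
Improvement: (W₁-W₂)/W₁ = (0.16667-0.10753)/0.16667 = 35.48%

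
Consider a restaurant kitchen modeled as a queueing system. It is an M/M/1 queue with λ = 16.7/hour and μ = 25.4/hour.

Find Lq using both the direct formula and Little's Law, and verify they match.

Method 1 (direct): Lq = λ²/(μ(μ-λ)) = 278.89/(25.4 × 8.70) = 1.2621

Method 2 (Little's Law):
W = 1/(μ-λ) = 1/8.70 = 0.1149425
Wq = W - 1/μ = 0.1149425 - 0.03937008 = 0.075572
Lq = λWq = 16.7 × 0.075572 = 1.2621 ✔ (matches Method 1)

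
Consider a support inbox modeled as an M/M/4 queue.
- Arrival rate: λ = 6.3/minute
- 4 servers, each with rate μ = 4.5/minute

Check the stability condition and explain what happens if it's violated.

Stability requires ρ = λ/(cμ) < 1
ρ = 6.3/(4 × 4.5) = 6.3/18.00 = 0.3500
Since 0.3500 < 1, the system is STABLE.
The servers are busy 35.00% of the time.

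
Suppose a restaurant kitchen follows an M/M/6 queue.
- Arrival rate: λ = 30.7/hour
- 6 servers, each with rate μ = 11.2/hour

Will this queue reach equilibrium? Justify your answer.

Stability requires ρ = λ/(cμ) < 1
ρ = 30.7/(6 × 11.2) = 30.7/67.20 = 0.4568
Since 0.4568 < 1, the system is STABLE.
The servers are busy 45.68% of the time.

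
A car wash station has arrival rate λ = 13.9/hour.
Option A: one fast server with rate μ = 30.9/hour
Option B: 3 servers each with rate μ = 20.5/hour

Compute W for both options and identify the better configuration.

Option A: single server μ = 30.9 (M/M/1)
  ρ_A = 13.9/30.9 = 0.4498
  W_A = 1/(μ-λ) = 1/(30.9-13.9) = 1/17.00 = 0.05882

Option B: 3 servers μ = 20.5 (M/M/3)
  ρ_B = λ/(cμ) = 13.9/(3×20.5) = 0.2260
  Offered load a = λ/μ = cρ = 13.9/20.5 = 0.6780
  P₀ = [ Σₙ₌₀^2 aⁿ/n! + a^3/(3!(1-ρ)) ]⁻¹
  Σ = a^0/0! + a^1/1! + a^2/2! = 1.0000 + 0.6780 + 0.2299 = 1.9079
  a^3/(3!(1-ρ)) = 0.31173/(6 × 0.77398) = 0.06713
  P₀ = 1/(1.9079 + 0.06713) = 0.5063
  Lq = P₀·a^3·ρ / (3!(1-ρ)²) = 0.50632 × 0.31173 × 0.22602 / (6 × 0.59905) = 0.009925
  Wq_B = Lq/λ = 0.009925/13.9 = 0.0007140
  W_B = Wq_B + 1/μ = 0.0007140 + 0.04878 = 0.04949

Since W_B = 0.04949 < W_A = 0.05882, Option B (multiple servers) has the shorter time in system.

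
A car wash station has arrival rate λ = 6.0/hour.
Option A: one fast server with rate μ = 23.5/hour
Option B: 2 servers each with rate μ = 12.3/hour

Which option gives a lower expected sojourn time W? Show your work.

Option A: single server μ = 23.5 (M/M/1)
  ρ_A = 6.0/23.5 = 0.2553
  W_A = 1/(μ-λ) = 1/(23.5-6.0) = 1/17.50 = 0.05714

Option B: 2 servers μ = 12.3 (M/M/2)
  ρ_B = λ/(cμ) = 6.0/(2×12.3) = 0.2439
  Offered load a = λ/μ = cρ = 6.0/12.3 = 0.4878
  P₀ = [ Σₙ₌₀^1 aⁿ/n! + a^2/(2!(1-ρ)) ]⁻¹
  Σ = a^0/0! + a^1/1! = 1.0000 + 0.4878 = 1.4878
  a^2/(2!(1-ρ)) = 0.2380/(2 × 0.7561) = 0.1574
  P₀ = 1/(1.4878 + 0.1574) = 0.6078
  Lq = P₀·a^2·ρ / (2!(1-ρ)²) = 0.60784 × 0.23795 × 0.24390 / (2 × 0.57168) = 0.03085
  Wq_B = Lq/λ = 0.03085/6.0 = 0.005142
  W_B = Wq_B + 1/μ = 0.005142 + 0.08130 = 0.08644

Since W_A = 0.05714 < W_B = 0.08644, Option A (single fast server) has the shorter time in system.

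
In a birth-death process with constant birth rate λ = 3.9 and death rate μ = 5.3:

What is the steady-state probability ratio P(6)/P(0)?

For constant rates: P(n)/P(0) = (λ/μ)^n
P(6)/P(0) = (3.9/5.3)^6 = 0.73585^6 = 0.1588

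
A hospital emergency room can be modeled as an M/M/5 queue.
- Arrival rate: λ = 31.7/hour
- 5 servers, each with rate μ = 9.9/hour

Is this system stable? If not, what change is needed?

Stability requires ρ = λ/(cμ) < 1
ρ = 31.7/(5 × 9.9) = 31.7/49.50 = 0.6404
Since 0.6404 < 1, the system is STABLE.
The servers are busy 64.04% of the time.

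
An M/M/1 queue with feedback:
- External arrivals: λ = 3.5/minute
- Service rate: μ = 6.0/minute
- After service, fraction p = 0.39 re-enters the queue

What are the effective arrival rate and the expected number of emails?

Effective arrival rate: λ_eff = λ/(1-p) = 3.5/(1-0.39) = 3.5/0.61 = 5.737705
ρ = λ_eff/μ = 5.737705/6.0 = 0.9562842
L = ρ/(1-ρ) = 0.9562842/(1-0.9562842) = 21.8750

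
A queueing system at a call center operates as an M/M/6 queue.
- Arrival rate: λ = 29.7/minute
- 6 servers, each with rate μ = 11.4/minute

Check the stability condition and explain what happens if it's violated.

Stability requires ρ = λ/(cμ) < 1
ρ = 29.7/(6 × 11.4) = 29.7/68.40 = 0.4342
Since 0.4342 < 1, the system is STABLE.
The servers are busy 43.42% of the time.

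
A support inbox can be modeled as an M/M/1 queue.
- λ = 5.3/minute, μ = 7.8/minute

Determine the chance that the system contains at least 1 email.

ρ = λ/μ = 5.3/7.8 = 0.6795
P(N ≥ n) = ρⁿ
P(N ≥ 1) = 0.6795^1
P(N ≥ 1) = 0.6795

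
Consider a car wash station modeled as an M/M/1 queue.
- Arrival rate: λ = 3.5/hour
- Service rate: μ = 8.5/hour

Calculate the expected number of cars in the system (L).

ρ = λ/μ = 3.5/8.5 = 0.4118
For M/M/1: L = λ/(μ-λ)
L = 3.5/(8.5-3.5) = 3.5/5.00
L = 0.7000 cars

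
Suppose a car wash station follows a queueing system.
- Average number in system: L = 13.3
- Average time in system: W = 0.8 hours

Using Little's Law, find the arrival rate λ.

Little's Law: L = λW, so λ = L/W
λ = 13.3/0.8 = 16.6250 cars/hour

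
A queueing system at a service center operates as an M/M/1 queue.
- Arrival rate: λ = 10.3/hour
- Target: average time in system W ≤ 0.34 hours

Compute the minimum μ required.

For M/M/1: W = 1/(μ-λ)
Need W ≤ 0.34, so 1/(μ-λ) ≤ 0.34
μ - λ ≥ 1/0.34 = 2.9412
μ ≥ 10.3 + 2.9412 = 13.2412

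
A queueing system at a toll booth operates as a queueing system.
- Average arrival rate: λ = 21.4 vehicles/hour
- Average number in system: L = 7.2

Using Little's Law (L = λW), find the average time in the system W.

Little's Law: L = λW, so W = L/λ
W = 7.2/21.4 = 0.3364 hours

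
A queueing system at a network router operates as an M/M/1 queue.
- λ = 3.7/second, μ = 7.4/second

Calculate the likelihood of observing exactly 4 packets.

ρ = λ/μ = 3.7/7.4 = 0.5000
P(n) = (1-ρ)ρⁿ
P(4) = (1-0.5000) × 0.5000^4
P(4) = 0.5000 × 0.06250
P(4) = 0.03125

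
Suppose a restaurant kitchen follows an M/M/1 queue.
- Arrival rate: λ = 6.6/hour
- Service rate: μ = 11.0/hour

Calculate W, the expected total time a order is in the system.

First, compute utilization: ρ = λ/μ = 6.6/11.0 = 0.6000
For M/M/1: W = 1/(μ-λ)
W = 1/(11.0-6.6) = 1/4.40
W = 0.2273 hours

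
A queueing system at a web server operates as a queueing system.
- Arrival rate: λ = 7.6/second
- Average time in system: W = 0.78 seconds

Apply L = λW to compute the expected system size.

Little's Law: L = λW
L = 7.6 × 0.78 = 5.9280 requests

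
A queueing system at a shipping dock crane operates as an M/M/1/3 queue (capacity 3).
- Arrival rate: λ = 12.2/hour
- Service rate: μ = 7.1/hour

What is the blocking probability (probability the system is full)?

ρ = λ/μ = 12.2/7.1 = 1.7183
P₀ = (1-ρ)/(1-ρ^(K+1)) = (1-1.7183)/(1-1.7183^4) = -0.7183/-7.7176 = 0.09307
P_K = P₀×ρ^K = 0.09307 × 1.7183^3 = 0.09307 × 5.0734 = 0.4722
Blocking probability = 47.22%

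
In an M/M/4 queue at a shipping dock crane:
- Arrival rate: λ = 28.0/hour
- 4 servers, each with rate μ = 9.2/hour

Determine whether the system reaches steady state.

Stability requires ρ = λ/(cμ) < 1
ρ = 28.0/(4 × 9.2) = 28.0/36.80 = 0.7609
Since 0.7609 < 1, the system is STABLE.
The servers are busy 76.09% of the time.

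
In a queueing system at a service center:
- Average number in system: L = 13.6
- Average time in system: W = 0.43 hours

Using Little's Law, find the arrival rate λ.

Little's Law: L = λW, so λ = L/W
λ = 13.6/0.43 = 31.6279 customers/hour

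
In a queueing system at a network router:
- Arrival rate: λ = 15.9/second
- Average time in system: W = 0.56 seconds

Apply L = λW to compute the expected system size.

Little's Law: L = λW
L = 15.9 × 0.56 = 8.9040 packets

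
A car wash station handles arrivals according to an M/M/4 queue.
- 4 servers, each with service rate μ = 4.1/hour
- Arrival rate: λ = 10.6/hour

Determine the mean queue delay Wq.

Traffic intensity: ρ = λ/(cμ) = 10.6/(4×4.1) = 0.6463
Since ρ = 0.6463 < 1, system is stable.
Offered load a = λ/μ = cρ = 10.6/4.1 = 2.5854
P₀ = [ Σₙ₌₀^3 aⁿ/n! + a^4/(4!(1-ρ)) ]⁻¹
Σ = a^0/0! + a^1/1! + a^2/2! + a^3/3! = 1.0000 + 2.5854 + 3.3421 + 2.8801 = 9.8076
a^4/(4!(1-ρ)) = 44.6774/(24 × 0.35366) = 5.2637
P₀ = 1/(9.8076 + 5.2637) = 0.06635
Lq = P₀·a^4·ρ / (4!(1-ρ)²) = 0.066351 × 44.6774 × 0.64634 / (24 × 0.12507) = 0.6383
Wq = Lq/λ = 0.6383/10.6 = 0.06022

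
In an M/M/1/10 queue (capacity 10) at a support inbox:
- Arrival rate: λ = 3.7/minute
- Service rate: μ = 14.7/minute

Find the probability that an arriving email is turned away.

ρ = λ/μ = 3.7/14.7 = 0.2517
P₀ = (1-ρ)/(1-ρ^(K+1)) = (1-0.2517)/(1-0.2517^11) = 0.7483/1.0000 = 0.7483
P_K = P₀×ρ^K = 0.748300 × 0.2517^10 = 0.748300 × 0.00000102054 = 7.637e-07
Blocking probability = 0.00007637%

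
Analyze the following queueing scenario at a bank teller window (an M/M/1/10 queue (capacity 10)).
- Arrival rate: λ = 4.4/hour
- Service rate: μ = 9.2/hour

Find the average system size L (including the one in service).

ρ = λ/μ = 4.4/9.2 = 0.47826
P₀ = (1-ρ)/(1-ρ^(K+1)) = (1-0.47826)/(1-0.47826^11) = 0.5217/0.9997 = 0.5219
P_K = P₀×ρ^K = 0.5219 × 0.47826^10 = 0.5219 × 0.0006261 = 0.0003268
L = ρ[1 - (K+1)ρ^K + Kρ^(K+1)] / [(1-ρ)(1-ρ^(K+1))]
L = 0.47826 × (1 - 11×0.0006261 + 10×0.0002994) / ((1 - 0.47826) × (1 - 0.0002994)) = 0.9134 transactions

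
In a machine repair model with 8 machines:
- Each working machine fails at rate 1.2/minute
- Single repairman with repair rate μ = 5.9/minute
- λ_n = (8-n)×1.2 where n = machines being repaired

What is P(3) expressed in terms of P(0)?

P(3)/P(0) = ∏_{i=0}^{3-1} λ_i/μ_{i+1}
= (8-0)×1.2/5.9 × (8-1)×1.2/5.9 × (8-2)×1.2/5.9
= 2.8270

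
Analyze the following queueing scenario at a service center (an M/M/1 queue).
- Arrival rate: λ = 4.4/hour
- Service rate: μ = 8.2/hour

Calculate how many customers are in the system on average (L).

ρ = λ/μ = 4.4/8.2 = 0.5366
For M/M/1: L = λ/(μ-λ)
L = 4.4/(8.2-4.4) = 4.4/3.80
L = 1.1579 customers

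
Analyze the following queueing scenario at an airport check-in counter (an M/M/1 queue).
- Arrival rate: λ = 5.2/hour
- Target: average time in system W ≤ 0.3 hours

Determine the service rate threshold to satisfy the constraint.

For M/M/1: W = 1/(μ-λ)
Need W ≤ 0.3, so 1/(μ-λ) ≤ 0.3
μ - λ ≥ 1/0.3 = 3.3333
μ ≥ 5.2 + 3.3333 = 8.5333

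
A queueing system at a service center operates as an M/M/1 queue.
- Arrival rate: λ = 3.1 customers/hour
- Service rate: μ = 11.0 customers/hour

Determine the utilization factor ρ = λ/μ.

Server utilization: ρ = λ/μ
ρ = 3.1/11.0 = 0.2818
The server is busy 28.18% of the time.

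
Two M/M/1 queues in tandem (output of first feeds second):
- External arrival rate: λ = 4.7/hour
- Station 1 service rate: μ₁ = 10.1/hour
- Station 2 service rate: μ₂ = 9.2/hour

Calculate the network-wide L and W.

By Jackson's theorem, each station behaves as independent M/M/1.
Station 1: ρ₁ = 4.7/10.1 = 0.4653, L₁ = ρ₁/(1-ρ₁) = λ/(μ₁-λ) = 4.7/5.40 = 0.8704
Station 2: ρ₂ = 4.7/9.2 = 0.5109, L₂ = ρ₂/(1-ρ₂) = λ/(μ₂-λ) = 4.7/4.50 = 1.0444
Total: L = L₁ + L₂ = 0.8704 + 1.0444 = 1.9148
W = L/λ = 1.9148/4.7 = 0.4074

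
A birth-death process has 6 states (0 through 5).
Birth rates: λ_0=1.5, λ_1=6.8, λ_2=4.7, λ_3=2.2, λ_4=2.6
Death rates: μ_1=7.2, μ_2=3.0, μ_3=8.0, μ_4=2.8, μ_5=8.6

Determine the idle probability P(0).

Ratios P(n)/P(0) = (λ₀···λₙ₋₁)/(μ₁···μₙ):
P(1)/P(0) = (1.5)/(7.2) = 0.20833
P(2)/P(0) = (1.5×6.8)/(7.2×3.0) = 0.47222
P(3)/P(0) = (1.5×6.8×4.7)/(7.2×3.0×8.0) = 0.27743
P(4)/P(0) = (1.5×6.8×4.7×2.2)/(7.2×3.0×8.0×2.8) = 0.21798
P(5)/P(0) = (1.5×6.8×4.7×2.2×2.6)/(7.2×3.0×8.0×2.8×8.6) = 0.065901

Normalization: ∑ P(n) = 1
P(0) × (1.0000 + 0.20833 + 0.47222 + 0.27743 + 0.21798 + 0.065901) = 1
P(0) × 2.2419 = 1
P(0) = 1/2.2419 = 0.4461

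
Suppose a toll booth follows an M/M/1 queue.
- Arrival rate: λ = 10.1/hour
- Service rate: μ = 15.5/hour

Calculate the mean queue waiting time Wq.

First, compute utilization: ρ = λ/μ = 10.1/15.5 = 0.6516
For M/M/1: Wq = λ/(μ(μ-λ))
Wq = 10.1/(15.5 × (15.5-10.1))
Wq = 10.1/(15.5 × 5.40)
Wq = 0.1207 hours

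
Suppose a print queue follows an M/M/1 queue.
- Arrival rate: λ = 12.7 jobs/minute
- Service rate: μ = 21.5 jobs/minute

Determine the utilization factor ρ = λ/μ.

Server utilization: ρ = λ/μ
ρ = 12.7/21.5 = 0.5907
The server is busy 59.07% of the time.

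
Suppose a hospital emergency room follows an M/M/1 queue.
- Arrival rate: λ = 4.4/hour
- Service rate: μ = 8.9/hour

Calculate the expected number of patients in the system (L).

ρ = λ/μ = 4.4/8.9 = 0.4944
For M/M/1: L = λ/(μ-λ)
L = 4.4/(8.9-4.4) = 4.4/4.50
L = 0.9778 patients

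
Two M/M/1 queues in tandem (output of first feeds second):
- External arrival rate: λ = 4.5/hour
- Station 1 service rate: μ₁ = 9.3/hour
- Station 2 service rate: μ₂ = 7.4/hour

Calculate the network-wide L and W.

By Jackson's theorem, each station behaves as independent M/M/1.
Station 1: ρ₁ = 4.5/9.3 = 0.4839, L₁ = ρ₁/(1-ρ₁) = λ/(μ₁-λ) = 4.5/4.80 = 0.9375
Station 2: ρ₂ = 4.5/7.4 = 0.6081, L₂ = ρ₂/(1-ρ₂) = λ/(μ₂-λ) = 4.5/2.90 = 1.5517
Total: L = L₁ + L₂ = 0.9375 + 1.5517 = 2.4892
W = L/λ = 2.4892/4.5 = 0.5532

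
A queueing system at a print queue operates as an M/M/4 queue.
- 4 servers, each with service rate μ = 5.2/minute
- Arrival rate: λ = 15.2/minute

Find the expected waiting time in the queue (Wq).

Traffic intensity: ρ = λ/(cμ) = 15.2/(4×5.2) = 0.7308
Since ρ = 0.7308 < 1, system is stable.
Offered load a = λ/μ = cρ = 15.2/5.2 = 2.9231
P₀ = [ Σₙ₌₀^3 aⁿ/n! + a^4/(4!(1-ρ)) ]⁻¹
Σ = a^0/0! + a^1/1! + a^2/2! + a^3/3! = 1.0000 + 2.9231 + 4.2722 + 4.1626 = 12.3579
a^4/(4!(1-ρ)) = 73.0064/(24 × 0.26923) = 11.2986
P₀ = 1/(12.3579 + 11.2986) = 0.04227
Lq = P₀·a^4·ρ / (4!(1-ρ)²) = 0.042272 × 73.0064 × 0.73077 / (24 × 0.072485) = 1.2964
Wq = Lq/λ = 1.2964/15.2 = 0.08529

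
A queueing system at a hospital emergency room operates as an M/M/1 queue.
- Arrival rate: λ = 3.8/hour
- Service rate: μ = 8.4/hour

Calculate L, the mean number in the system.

ρ = λ/μ = 3.8/8.4 = 0.4524
For M/M/1: L = λ/(μ-λ)
L = 3.8/(8.4-3.8) = 3.8/4.60
L = 0.8261 patients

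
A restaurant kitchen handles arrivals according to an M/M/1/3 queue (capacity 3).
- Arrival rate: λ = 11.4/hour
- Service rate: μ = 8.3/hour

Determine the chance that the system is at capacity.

ρ = λ/μ = 11.4/8.3 = 1.3735
P₀ = (1-ρ)/(1-ρ^(K+1)) = (1-1.3735)/(1-1.3735^4) = -0.3735/-2.5589 = 0.1460
P_K = P₀×ρ^K = 0.14596 × 1.3735^3 = 0.14596 × 2.5911 = 0.3782
Blocking probability = 37.82%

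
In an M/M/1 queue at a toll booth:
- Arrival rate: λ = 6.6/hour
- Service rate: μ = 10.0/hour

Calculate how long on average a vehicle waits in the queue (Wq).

First, compute utilization: ρ = λ/μ = 6.6/10.0 = 0.6600
For M/M/1: Wq = λ/(μ(μ-λ))
Wq = 6.6/(10.0 × (10.0-6.6))
Wq = 6.6/(10.0 × 3.40)
Wq = 0.1941 hours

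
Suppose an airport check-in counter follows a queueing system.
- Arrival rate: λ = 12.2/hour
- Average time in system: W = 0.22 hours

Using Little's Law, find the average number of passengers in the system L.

Little's Law: L = λW
L = 12.2 × 0.22 = 2.6840 passengers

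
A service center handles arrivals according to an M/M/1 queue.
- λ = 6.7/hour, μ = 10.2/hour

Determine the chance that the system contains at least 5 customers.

ρ = λ/μ = 6.7/10.2 = 0.6569
P(N ≥ n) = ρⁿ
P(N ≥ 5) = 0.6569^5
P(N ≥ 5) = 0.1223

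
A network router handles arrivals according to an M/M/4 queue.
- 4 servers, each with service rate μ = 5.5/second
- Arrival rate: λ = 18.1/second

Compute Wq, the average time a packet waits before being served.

Traffic intensity: ρ = λ/(cμ) = 18.1/(4×5.5) = 0.8227
Since ρ = 0.8227 < 1, system is stable.
Offered load a = λ/μ = cρ = 18.1/5.5 = 3.2909
P₀ = [ Σₙ₌₀^3 aⁿ/n! + a^4/(4!(1-ρ)) ]⁻¹
Σ = a^0/0! + a^1/1! + a^2/2! + a^3/3! = 1.00000 + 3.29091 + 5.41504 + 5.94014 = 15.6461
a^4/(4!(1-ρ)) = 117.2907/(24 × 0.177273) = 27.5683
P₀ = 1/(15.6461 + 27.5683) = 0.02314
Lq = P₀·a^4·ρ / (4!(1-ρ)²) = 0.0231404 × 117.2907 × 0.822727 / (24 × 0.0314256) = 2.9607
Wq = Lq/λ = 2.9607/18.1 = 0.1636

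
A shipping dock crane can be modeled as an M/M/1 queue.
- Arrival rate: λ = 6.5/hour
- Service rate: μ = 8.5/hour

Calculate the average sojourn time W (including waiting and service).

First, compute utilization: ρ = λ/μ = 6.5/8.5 = 0.7647
For M/M/1: W = 1/(μ-λ)
W = 1/(8.5-6.5) = 1/2.00
W = 0.5000 hours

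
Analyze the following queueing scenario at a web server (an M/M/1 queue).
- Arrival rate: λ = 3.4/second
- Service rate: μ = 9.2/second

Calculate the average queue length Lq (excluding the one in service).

ρ = λ/μ = 3.4/9.2 = 0.3696
For M/M/1: Lq = λ²/(μ(μ-λ))
Lq = 11.56/(9.2 × 5.80)
Lq = 0.2166 requests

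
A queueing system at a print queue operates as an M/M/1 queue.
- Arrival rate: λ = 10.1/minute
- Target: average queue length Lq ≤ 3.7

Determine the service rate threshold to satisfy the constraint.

For M/M/1: Lq = λ²/(μ(μ-λ))
Need Lq ≤ 3.7, i.e. μ(μ-λ) ≥ λ²/3.7
μ² - 10.1μ - 102.01/3.7 ≥ 0  →  μ² - 10.1μ - 27.57027 ≥ 0
Quadratic formula (positive root): μ = [λ + √(λ² + 4×27.57027)]/2
Discriminant: 102.01 + 4×27.57027 = 212.2911, √212.2911 = 14.5702
μ ≥ (10.1 + 14.5702)/2 = 12.3351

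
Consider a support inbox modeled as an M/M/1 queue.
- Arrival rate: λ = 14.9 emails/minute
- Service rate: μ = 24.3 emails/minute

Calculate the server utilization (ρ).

Server utilization: ρ = λ/μ
ρ = 14.9/24.3 = 0.6132
The server is busy 61.32% of the time.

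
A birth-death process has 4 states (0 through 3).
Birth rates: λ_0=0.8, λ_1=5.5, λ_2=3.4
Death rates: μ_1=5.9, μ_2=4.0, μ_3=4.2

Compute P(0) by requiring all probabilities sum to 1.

Ratios P(n)/P(0) = (λ₀···λₙ₋₁)/(μ₁···μₙ):
P(1)/P(0) = (0.8)/(5.9) = 0.13559
P(2)/P(0) = (0.8×5.5)/(5.9×4.0) = 0.18644
P(3)/P(0) = (0.8×5.5×3.4)/(5.9×4.0×4.2) = 0.15093

Normalization: ∑ P(n) = 1
P(0) × (1.0000 + 0.13559 + 0.18644 + 0.15093) = 1
P(0) × 1.4730 = 1
P(0) = 1/1.4730 = 0.6789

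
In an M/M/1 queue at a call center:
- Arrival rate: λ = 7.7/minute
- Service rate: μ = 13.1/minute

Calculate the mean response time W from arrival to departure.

First, compute utilization: ρ = λ/μ = 7.7/13.1 = 0.5878
For M/M/1: W = 1/(μ-λ)
W = 1/(13.1-7.7) = 1/5.40
W = 0.1852 minutes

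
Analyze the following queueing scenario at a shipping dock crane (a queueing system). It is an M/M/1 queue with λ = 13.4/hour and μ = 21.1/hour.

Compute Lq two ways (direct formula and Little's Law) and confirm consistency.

Method 1 (direct): Lq = λ²/(μ(μ-λ)) = 179.56/(21.1 × 7.70) = 1.1052

Method 2 (Little's Law):
W = 1/(μ-λ) = 1/7.70 = 0.12987
Wq = W - 1/μ = 0.12987 - 0.047393 = 0.08248
Lq = λWq = 13.4 × 0.08248 = 1.1052 ✔ (matches Method 1)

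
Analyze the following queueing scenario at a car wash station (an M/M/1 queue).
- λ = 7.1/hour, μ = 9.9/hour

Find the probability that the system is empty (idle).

ρ = λ/μ = 7.1/9.9 = 0.7172
P(0) = 1 - ρ = 1 - 0.7172 = 0.2828
The server is idle 28.28% of the time.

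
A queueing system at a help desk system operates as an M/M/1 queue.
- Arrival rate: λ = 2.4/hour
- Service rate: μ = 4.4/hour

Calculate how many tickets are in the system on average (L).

ρ = λ/μ = 2.4/4.4 = 0.5455
For M/M/1: L = λ/(μ-λ)
L = 2.4/(4.4-2.4) = 2.4/2.00
L = 1.2000 tickets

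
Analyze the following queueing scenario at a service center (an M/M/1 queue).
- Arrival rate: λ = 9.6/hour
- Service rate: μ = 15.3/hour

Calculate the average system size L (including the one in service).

ρ = λ/μ = 9.6/15.3 = 0.6275
For M/M/1: L = λ/(μ-λ)
L = 9.6/(15.3-9.6) = 9.6/5.70
L = 1.6842 customers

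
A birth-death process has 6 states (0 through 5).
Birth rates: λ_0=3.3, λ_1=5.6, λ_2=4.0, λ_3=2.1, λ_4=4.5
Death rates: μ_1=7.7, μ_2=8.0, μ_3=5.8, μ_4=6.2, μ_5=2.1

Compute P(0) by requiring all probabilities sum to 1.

Ratios P(n)/P(0) = (λ₀···λₙ₋₁)/(μ₁···μₙ):
P(1)/P(0) = (3.3)/(7.7) = 0.42857
P(2)/P(0) = (3.3×5.6)/(7.7×8.0) = 0.30000
P(3)/P(0) = (3.3×5.6×4.0)/(7.7×8.0×5.8) = 0.20690
P(4)/P(0) = (3.3×5.6×4.0×2.1)/(7.7×8.0×5.8×6.2) = 0.070078
P(5)/P(0) = (3.3×5.6×4.0×2.1×4.5)/(7.7×8.0×5.8×6.2×2.1) = 0.15017

Normalization: ∑ P(n) = 1
P(0) × (1.0000 + 0.42857 + 0.30000 + 0.20690 + 0.070078 + 0.15017) = 1
P(0) × 2.1557 = 1
P(0) = 1/2.1557 = 0.4639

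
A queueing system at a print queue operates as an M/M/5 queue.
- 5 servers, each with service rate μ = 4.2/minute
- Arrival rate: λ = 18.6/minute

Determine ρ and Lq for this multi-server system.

Traffic intensity: ρ = λ/(cμ) = 18.6/(5×4.2) = 0.8857
Since ρ = 0.8857 < 1, system is stable.
Offered load a = λ/μ = cρ = 18.6/4.2 = 4.4286
P₀ = [ Σₙ₌₀^4 aⁿ/n! + a^5/(5!(1-ρ)) ]⁻¹
Σ = a^0/0! + a^1/1! + a^2/2! + a^3/3! + a^4/4! = 1.0000 + 4.4286 + 9.8061 + 14.4757 + 16.0267 = 45.7371
a^5/(5!(1-ρ)) = 1703.4064/(120 × 0.1142857) = 124.2067
P₀ = 1/(45.7371 + 124.2067) = 0.005884
Lq = P₀·a^5·ρ / (5!(1-ρ)²) = 0.00588430 × 1703.4064 × 0.885714 / (120 × 0.0130612) = 5.6642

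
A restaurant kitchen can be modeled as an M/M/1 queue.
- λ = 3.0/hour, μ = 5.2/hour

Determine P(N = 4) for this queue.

ρ = λ/μ = 3.0/5.2 = 0.57692
P(n) = (1-ρ)ρⁿ
P(4) = (1-0.57692) × 0.57692^4
P(4) = 0.42308 × 0.11078
P(4) = 0.04687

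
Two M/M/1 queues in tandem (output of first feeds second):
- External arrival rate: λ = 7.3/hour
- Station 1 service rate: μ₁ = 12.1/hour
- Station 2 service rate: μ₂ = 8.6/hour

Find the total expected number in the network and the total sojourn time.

By Jackson's theorem, each station behaves as independent M/M/1.
Station 1: ρ₁ = 7.3/12.1 = 0.6033, L₁ = ρ₁/(1-ρ₁) = λ/(μ₁-λ) = 7.3/4.80 = 1.5208
Station 2: ρ₂ = 7.3/8.6 = 0.8488, L₂ = ρ₂/(1-ρ₂) = λ/(μ₂-λ) = 7.3/1.30 = 5.6154
Total: L = L₁ + L₂ = 1.5208 + 5.6154 = 7.1362
W = L/λ = 7.1362/7.3 = 0.9776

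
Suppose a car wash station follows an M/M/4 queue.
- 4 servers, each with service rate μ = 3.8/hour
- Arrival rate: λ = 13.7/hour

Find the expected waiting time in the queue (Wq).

Traffic intensity: ρ = λ/(cμ) = 13.7/(4×3.8) = 0.9013
Since ρ = 0.9013 < 1, system is stable.
Offered load a = λ/μ = cρ = 13.7/3.8 = 3.6053
P₀ = [ Σₙ₌₀^3 aⁿ/n! + a^4/(4!(1-ρ)) ]⁻¹
Σ = a^0/0! + a^1/1! + a^2/2! + a^3/3! = 1.00000 + 3.60526 + 6.49896 + 7.81016 = 18.9144
a^4/(4!(1-ρ)) = 168.9460/(24 × 0.0986842) = 71.3328
P₀ = 1/(18.9144 + 71.3328) = 0.01108
Lq = P₀·a^4·ρ / (4!(1-ρ)²) = 0.0110807 × 168.9460 × 0.901316 / (24 × 0.00973857) = 7.2191
Wq = Lq/λ = 7.2191/13.7 = 0.5269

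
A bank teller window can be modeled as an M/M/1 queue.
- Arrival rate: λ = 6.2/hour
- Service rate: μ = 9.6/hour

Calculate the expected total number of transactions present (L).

ρ = λ/μ = 6.2/9.6 = 0.6458
For M/M/1: L = λ/(μ-λ)
L = 6.2/(9.6-6.2) = 6.2/3.40
L = 1.8235 transactions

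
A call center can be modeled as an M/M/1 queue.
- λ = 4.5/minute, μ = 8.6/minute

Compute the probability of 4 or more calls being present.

ρ = λ/μ = 4.5/8.6 = 0.523256
P(N ≥ n) = ρⁿ
P(N ≥ 4) = 0.523256^4
P(N ≥ 4) = 0.07496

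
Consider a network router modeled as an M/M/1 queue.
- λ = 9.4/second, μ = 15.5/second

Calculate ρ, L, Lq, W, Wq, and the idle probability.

Step 1: ρ = λ/μ = 9.4/15.5 = 0.6065
Step 2: L = λ/(μ-λ) = 9.4/6.10 = 1.5410
Step 3: Lq = λ²/(μ(μ-λ)) = 88.36/(15.5×6.10) = 0.9345
Step 4: W = 1/(μ-λ) = 1/6.10 = 0.163934
Step 5: Wq = λ/(μ(μ-λ)) = 9.4/(15.5×6.10) = 0.09942
Step 6: P(0) = 1-ρ = 0.3935
Verify: L = λW = 9.4×0.163934 = 1.5410 ✔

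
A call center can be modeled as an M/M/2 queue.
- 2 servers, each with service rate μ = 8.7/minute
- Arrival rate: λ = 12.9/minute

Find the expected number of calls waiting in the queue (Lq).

Traffic intensity: ρ = λ/(cμ) = 12.9/(2×8.7) = 0.7414
Since ρ = 0.7414 < 1, system is stable.
Offered load a = λ/μ = cρ = 12.9/8.7 = 1.4828
P₀ = [ Σₙ₌₀^1 aⁿ/n! + a^2/(2!(1-ρ)) ]⁻¹
Σ = a^0/0! + a^1/1! = 1.0000 + 1.4828 = 2.4828
a^2/(2!(1-ρ)) = 2.1986/(2 × 0.25862) = 4.2506
P₀ = 1/(2.4828 + 4.2506) = 0.1485
Lq = P₀·a^2·ρ / (2!(1-ρ)²) = 0.1485 × 2.1986 × 0.7414 / (2 × 0.06688) = 1.8097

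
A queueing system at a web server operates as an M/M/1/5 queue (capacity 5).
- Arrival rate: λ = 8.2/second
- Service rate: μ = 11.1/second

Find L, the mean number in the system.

ρ = λ/μ = 8.2/11.1 = 0.73874
P₀ = (1-ρ)/(1-ρ^(K+1)) = (1-0.73874)/(1-0.73874^6) = 0.2613/0.8375 = 0.3120
P_K = P₀×ρ^K = 0.3120 × 0.73874^5 = 0.3120 × 0.2200 = 0.06864
L = ρ[1 - (K+1)ρ^K + Kρ^(K+1)] / [(1-ρ)(1-ρ^(K+1))]
L = 0.73874 × (1 - 6×0.22002 + 5×0.16254) / ((1 - 0.73874) × (1 - 0.16254)) = 1.6631 requests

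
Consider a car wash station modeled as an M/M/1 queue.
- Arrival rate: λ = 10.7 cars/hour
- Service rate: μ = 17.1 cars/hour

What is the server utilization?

Server utilization: ρ = λ/μ
ρ = 10.7/17.1 = 0.6257
The server is busy 62.57% of the time.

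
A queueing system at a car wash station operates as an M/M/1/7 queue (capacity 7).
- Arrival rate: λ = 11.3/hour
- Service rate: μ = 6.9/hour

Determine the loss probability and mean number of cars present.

ρ = λ/μ = 11.3/6.9 = 1.6377
P₀ = (1-ρ)/(1-ρ^(K+1)) = (1-1.6377)/(1-1.6377^8) = -0.6377/-50.7458 = 0.01257
P_K = P₀×ρ^K = 0.012567 × 1.6377^7 = 0.012567 × 31.5966 = 0.3971
Blocking probability P_7 = 0.3971 (39.71%)
L = ρ[1 - (K+1)ρ^K + Kρ^(K+1)] / [(1-ρ)(1-ρ^(K+1))]
L = 1.6377 × (1 - 8×31.5966 + 7×51.7458) / ((1 - 1.6377) × (1 - 51.7458)) = 5.5895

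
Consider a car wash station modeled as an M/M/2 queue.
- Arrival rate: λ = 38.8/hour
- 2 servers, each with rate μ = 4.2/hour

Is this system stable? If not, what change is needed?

Stability requires ρ = λ/(cμ) < 1
ρ = 38.8/(2 × 4.2) = 38.8/8.40 = 4.6190
Since 4.6190 ≥ 1, the system is UNSTABLE.
Need c > λ/μ = 38.8/4.2 = 9.24.
Minimum servers needed: c = 10.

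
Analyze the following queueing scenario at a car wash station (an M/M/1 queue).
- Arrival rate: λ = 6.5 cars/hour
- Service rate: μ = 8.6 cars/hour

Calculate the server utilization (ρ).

Server utilization: ρ = λ/μ
ρ = 6.5/8.6 = 0.7558
The server is busy 75.58% of the time.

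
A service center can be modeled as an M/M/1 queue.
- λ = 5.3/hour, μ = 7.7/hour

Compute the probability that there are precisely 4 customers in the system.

ρ = λ/μ = 5.3/7.7 = 0.6883
P(n) = (1-ρ)ρⁿ
P(4) = (1-0.6883) × 0.6883^4
P(4) = 0.31170 × 0.22445
P(4) = 0.06996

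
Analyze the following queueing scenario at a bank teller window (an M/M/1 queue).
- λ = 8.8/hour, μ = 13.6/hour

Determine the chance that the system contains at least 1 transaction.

ρ = λ/μ = 8.8/13.6 = 0.6471
P(N ≥ n) = ρⁿ
P(N ≥ 1) = 0.6471^1
P(N ≥ 1) = 0.6471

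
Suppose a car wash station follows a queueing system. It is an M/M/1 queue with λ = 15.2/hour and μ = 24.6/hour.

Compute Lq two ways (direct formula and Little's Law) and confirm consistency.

Method 1 (direct): Lq = λ²/(μ(μ-λ)) = 231.04/(24.6 × 9.40) = 0.9991

Method 2 (Little's Law):
W = 1/(μ-λ) = 1/9.40 = 0.10638
Wq = W - 1/μ = 0.10638 - 0.040650 = 0.06573
Lq = λWq = 15.2 × 0.06573 = 0.9991 ✔ (matches Method 1)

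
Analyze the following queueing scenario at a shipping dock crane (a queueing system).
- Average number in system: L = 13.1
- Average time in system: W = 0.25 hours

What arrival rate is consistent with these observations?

Little's Law: L = λW, so λ = L/W
λ = 13.1/0.25 = 52.4000 containers/hour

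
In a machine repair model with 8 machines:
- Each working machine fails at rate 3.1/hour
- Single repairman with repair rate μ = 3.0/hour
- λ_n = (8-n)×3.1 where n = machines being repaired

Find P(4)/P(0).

P(4)/P(0) = ∏_{i=0}^{4-1} λ_i/μ_{i+1}
= (8-0)×3.1/3.0 × (8-1)×3.1/3.0 × (8-2)×3.1/3.0 × (8-3)×3.1/3.0
= 1915.4510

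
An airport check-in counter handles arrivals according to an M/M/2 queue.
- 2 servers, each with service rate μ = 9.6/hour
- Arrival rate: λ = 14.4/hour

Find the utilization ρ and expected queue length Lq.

Traffic intensity: ρ = λ/(cμ) = 14.4/(2×9.6) = 0.7500
Since ρ = 0.7500 < 1, system is stable.
Offered load a = λ/μ = cρ = 14.4/9.6 = 1.5000
P₀ = [ Σₙ₌₀^1 aⁿ/n! + a^2/(2!(1-ρ)) ]⁻¹
Σ = a^0/0! + a^1/1! = 1.0000 + 1.5000 = 2.5000
a^2/(2!(1-ρ)) = 2.2500/(2 × 0.2500) = 4.5000
P₀ = 1/(2.5000 + 4.5000) = 0.1429
Lq = P₀·a^2·ρ / (2!(1-ρ)²) = 0.14286 × 2.2500 × 0.75000 / (2 × 0.062500) = 1.9286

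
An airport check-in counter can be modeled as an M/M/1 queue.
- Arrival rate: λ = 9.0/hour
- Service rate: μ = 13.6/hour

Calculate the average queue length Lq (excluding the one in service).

ρ = λ/μ = 9.0/13.6 = 0.6618
For M/M/1: Lq = λ²/(μ(μ-λ))
Lq = 81.00/(13.6 × 4.60)
Lq = 1.2948 passengers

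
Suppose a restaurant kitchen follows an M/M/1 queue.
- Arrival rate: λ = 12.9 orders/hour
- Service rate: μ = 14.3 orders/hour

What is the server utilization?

Server utilization: ρ = λ/μ
ρ = 12.9/14.3 = 0.9021
The server is busy 90.21% of the time.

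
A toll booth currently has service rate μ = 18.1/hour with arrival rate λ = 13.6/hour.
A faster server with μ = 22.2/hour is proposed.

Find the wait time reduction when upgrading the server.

System 1: ρ₁ = 13.6/18.1 = 0.7514, W₁ = 1/(18.1-13.6) = 0.22222
System 2: ρ₂ = 13.6/22.2 = 0.6126, W₂ = 1/(22.2-13.6) = 0.11628
Improvement: (W₁-W₂)/W₁ = (0.22222-0.11628)/0.22222 = 47.67%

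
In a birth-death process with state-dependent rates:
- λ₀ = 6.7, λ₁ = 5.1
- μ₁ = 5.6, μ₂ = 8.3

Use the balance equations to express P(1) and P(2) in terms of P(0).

Balance equations:
State 0: λ₀P₀ = μ₁P₁ → P₁ = (λ₀/μ₁)P₀ = (6.7/5.6)P₀ = 1.1964P₀
State 1: P₂ = (λ₀λ₁)/(μ₁μ₂)P₀ = (6.7×5.1)/(5.6×8.3)P₀ = 0.7352P₀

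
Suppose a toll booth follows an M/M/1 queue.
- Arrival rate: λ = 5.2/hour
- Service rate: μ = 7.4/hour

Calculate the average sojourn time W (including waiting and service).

First, compute utilization: ρ = λ/μ = 5.2/7.4 = 0.7027
For M/M/1: W = 1/(μ-λ)
W = 1/(7.4-5.2) = 1/2.20
W = 0.4545 hours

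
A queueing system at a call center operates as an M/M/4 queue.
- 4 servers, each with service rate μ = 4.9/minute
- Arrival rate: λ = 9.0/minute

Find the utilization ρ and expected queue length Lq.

Traffic intensity: ρ = λ/(cμ) = 9.0/(4×4.9) = 0.4592
Since ρ = 0.4592 < 1, system is stable.
Offered load a = λ/μ = cρ = 9.0/4.9 = 1.8367
P₀ = [ Σₙ₌₀^3 aⁿ/n! + a^4/(4!(1-ρ)) ]⁻¹
Σ = a^0/0! + a^1/1! + a^2/2! + a^3/3! = 1.00000 + 1.83673 + 1.68680 + 1.03273 = 5.5563
a^4/(4!(1-ρ)) = 11.3811/(24 × 0.54082) = 0.8768
P₀ = 1/(5.5563 + 0.8768) = 0.1554
Lq = P₀·a^4·ρ / (4!(1-ρ)²) = 0.1554 × 11.3811 × 0.4592 / (24 × 0.2925) = 0.1157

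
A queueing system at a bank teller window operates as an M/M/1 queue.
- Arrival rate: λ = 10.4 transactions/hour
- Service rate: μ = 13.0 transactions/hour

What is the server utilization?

Server utilization: ρ = λ/μ
ρ = 10.4/13.0 = 0.8000
The server is busy 80.00% of the time.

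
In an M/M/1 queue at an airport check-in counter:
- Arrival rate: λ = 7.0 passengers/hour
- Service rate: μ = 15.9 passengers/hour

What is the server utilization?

Server utilization: ρ = λ/μ
ρ = 7.0/15.9 = 0.4403
The server is busy 44.03% of the time.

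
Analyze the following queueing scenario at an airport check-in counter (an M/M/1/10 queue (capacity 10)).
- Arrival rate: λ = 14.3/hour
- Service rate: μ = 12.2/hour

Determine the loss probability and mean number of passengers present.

ρ = λ/μ = 14.3/12.2 = 1.17213
P₀ = (1-ρ)/(1-ρ^(K+1)) = (1-1.17213)/(1-1.17213^11) = -0.1721/-4.7376 = 0.03633
P_K = P₀×ρ^K = 0.03633 × 1.17213^10 = 0.03633 × 4.8951 = 0.1778
Blocking probability P_10 = 0.1778 (17.78%)
L = ρ[1 - (K+1)ρ^K + Kρ^(K+1)] / [(1-ρ)(1-ρ^(K+1))]
L = 1.17213 × (1 - 11×4.895058 + 10×5.737644) / ((1 - 1.17213) × (1 - 5.737644)) = 6.5123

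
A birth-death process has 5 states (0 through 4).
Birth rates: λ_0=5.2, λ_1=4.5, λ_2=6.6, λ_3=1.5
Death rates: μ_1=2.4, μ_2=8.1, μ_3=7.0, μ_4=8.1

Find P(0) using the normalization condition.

Ratios P(n)/P(0) = (λ₀···λₙ₋₁)/(μ₁···μₙ):
P(1)/P(0) = (5.2)/(2.4) = 2.1667
P(2)/P(0) = (5.2×4.5)/(2.4×8.1) = 1.2037
P(3)/P(0) = (5.2×4.5×6.6)/(2.4×8.1×7.0) = 1.1349
P(4)/P(0) = (5.2×4.5×6.6×1.5)/(2.4×8.1×7.0×8.1) = 0.2102

Normalization: ∑ P(n) = 1
P(0) × (1.0000 + 2.1667 + 1.2037 + 1.1349 + 0.2102) = 1
P(0) × 5.7155 = 1
P(0) = 1/5.7155 = 0.1750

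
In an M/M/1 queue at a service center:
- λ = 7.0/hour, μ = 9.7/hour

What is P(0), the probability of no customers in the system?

ρ = λ/μ = 7.0/9.7 = 0.7216
P(0) = 1 - ρ = 1 - 0.7216 = 0.2784
The server is idle 27.84% of the time.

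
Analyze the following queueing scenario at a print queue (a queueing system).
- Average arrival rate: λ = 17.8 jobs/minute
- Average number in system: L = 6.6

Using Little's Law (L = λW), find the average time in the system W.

Little's Law: L = λW, so W = L/λ
W = 6.6/17.8 = 0.3708 minutes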